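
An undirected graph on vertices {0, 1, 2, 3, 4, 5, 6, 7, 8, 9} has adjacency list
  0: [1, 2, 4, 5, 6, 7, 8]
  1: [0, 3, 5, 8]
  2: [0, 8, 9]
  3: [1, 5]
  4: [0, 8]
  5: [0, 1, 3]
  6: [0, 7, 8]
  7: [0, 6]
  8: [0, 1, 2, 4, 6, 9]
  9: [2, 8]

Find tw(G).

2

A width-2 tree decomposition is:
Bags: B1 = {0, 1, 8}  B2 = {0, 4, 8}  B3 = {0, 1, 5}  B4 = {0, 6, 8}  B5 = {0, 6, 7}  B6 = {0, 2, 8}  B7 = {2, 8, 9}  B8 = {1, 3, 5}
Tree: B1–B2, B1–B3, B1–B4, B4–B5, B1–B6, B6–B7, B3–B8
Each bag holds 3 vertices, so the decomposition has width 2, which upper-bounds the treewidth. On the other hand G contains the 3-clique {0, 1, 8}. A clique must lie in a single bag of any decomposition, so no decomposition can have width below 2. Combining the bounds, tw(G) = 2.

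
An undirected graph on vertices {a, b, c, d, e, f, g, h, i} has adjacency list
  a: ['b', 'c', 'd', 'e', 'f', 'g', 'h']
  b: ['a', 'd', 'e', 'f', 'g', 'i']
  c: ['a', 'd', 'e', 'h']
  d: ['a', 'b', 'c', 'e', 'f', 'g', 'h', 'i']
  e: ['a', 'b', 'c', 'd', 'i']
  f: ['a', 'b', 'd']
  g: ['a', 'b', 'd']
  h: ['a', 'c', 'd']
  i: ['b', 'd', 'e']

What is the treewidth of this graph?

3

A width-3 tree decomposition is:
Bags: B1 = {a, c, d, e}  B2 = {a, b, d, e}  B3 = {a, b, d, f}  B4 = {a, b, d, g}  B5 = {a, c, d, h}  B6 = {b, d, e, i}
Tree: B1–B2, B2–B3, B3–B4, B1–B5, B2–B6
The largest bag has 4 vertices, giving width 3; this decomposition certifies tw(G) ≤ 3. For the lower bound, the 4 vertices {a, c, d, h} are pairwise adjacent, and any tree decomposition puts a clique entirely inside one bag — forcing width ≥ 3. Combining the bounds, tw(G) = 3.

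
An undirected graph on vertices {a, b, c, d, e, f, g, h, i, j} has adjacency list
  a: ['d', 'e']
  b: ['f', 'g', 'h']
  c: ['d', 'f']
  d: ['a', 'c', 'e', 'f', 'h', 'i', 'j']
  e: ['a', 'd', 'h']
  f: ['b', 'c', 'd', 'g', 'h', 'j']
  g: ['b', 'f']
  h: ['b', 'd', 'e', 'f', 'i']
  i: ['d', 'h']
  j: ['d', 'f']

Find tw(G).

2

A width-2 tree decomposition is:
Bags: B1 = {c, d, f}  B2 = {d, f, h}  B3 = {b, f, h}  B4 = {d, f, j}  B5 = {d, e, h}  B6 = {b, f, g}  B7 = {d, h, i}  B8 = {a, d, e}
Tree: B1–B2, B2–B3, B1–B4, B2–B5, B3–B6, B2–B7, B5–B8
Every bag has size at most 3, so the width is 3 − 1 = 2 and tw(G) ≤ 2. On the other hand G contains the 3-clique {a, d, e}. A clique must lie in a single bag of any decomposition, so no decomposition can have width below 2. Combining the bounds, tw(G) = 2.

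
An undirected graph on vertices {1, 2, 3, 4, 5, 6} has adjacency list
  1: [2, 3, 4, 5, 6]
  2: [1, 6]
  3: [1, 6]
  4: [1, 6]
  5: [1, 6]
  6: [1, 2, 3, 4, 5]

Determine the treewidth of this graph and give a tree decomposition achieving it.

Each bag holds 3 vertices, so the decomposition has width 2, which upper-bounds the treewidth. Conversely, {1, 2, 6} is a clique of size 3, and the vertices of any clique must share a bag in every tree decomposition; so some bag has ≥ 3 vertices and tw(G) ≥ 2. Combining the bounds, tw(G) = 2.

Treewidth 2.
One optimal decomposition is:
Bags: B1 = {1, 4, 6}  B2 = {1, 5, 6}  B3 = {1, 3, 6}  B4 = {1, 2, 6}
Tree: B1–B2, B2–B3, B1–B4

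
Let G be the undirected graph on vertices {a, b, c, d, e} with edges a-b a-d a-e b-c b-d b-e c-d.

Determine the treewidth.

2

A width-2 tree decomposition is:
Bags: B1 = {a, b, d}  B2 = {a, b, e}  B3 = {b, c, d}
Tree: B1–B2, B1–B3
Each bag holds 3 vertices, so the decomposition has width 2, which upper-bounds the treewidth. For the lower bound, the 3 vertices {b, c, d} are pairwise adjacent, and any tree decomposition puts a clique entirely inside one bag — forcing width ≥ 2. Combining the bounds, tw(G) = 2.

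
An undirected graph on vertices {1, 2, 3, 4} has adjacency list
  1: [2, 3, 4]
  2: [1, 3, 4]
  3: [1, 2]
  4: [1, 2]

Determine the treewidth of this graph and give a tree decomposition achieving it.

Every bag has size at most 3, so the width is 3 − 1 = 2 and tw(G) ≤ 2. On the other hand G contains the 3-clique {1, 2, 3}. A clique must lie in a single bag of any decomposition, so no decomposition can have width below 2. Hence tw(G) = 2 exactly.

Treewidth 2.
Bags: B1 = {1, 2, 4}  B2 = {1, 2, 3}
Tree: B1–B2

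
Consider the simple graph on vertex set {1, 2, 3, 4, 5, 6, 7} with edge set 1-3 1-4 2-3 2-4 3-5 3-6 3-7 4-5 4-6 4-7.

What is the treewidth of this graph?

2

A width-2 tree decomposition is:
Bags: B1 = {3, 4, 7}  B2 = {1, 3, 4}  B3 = {3, 4, 6}  B4 = {2, 3, 4}  B5 = {3, 4, 5}
Tree: B1–B2, B2–B3, B3–B4, B4–B5
Every bag has size at most 3, so the width is 3 − 1 = 2 and tw(G) ≤ 2. The edges 3–7–4–1–3 form a cycle, so G is not a tree and its treewidth is at least 2. The upper and lower bounds meet at 2, so that is the treewidth.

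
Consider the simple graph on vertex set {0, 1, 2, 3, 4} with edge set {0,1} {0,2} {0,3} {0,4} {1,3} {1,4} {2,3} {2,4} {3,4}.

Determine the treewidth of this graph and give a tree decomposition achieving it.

Every bag has size at most 4, so the width is 4 − 1 = 3 and tw(G) ≤ 3. For the lower bound, the 4 vertices {0, 1, 3, 4} are pairwise adjacent, and any tree decomposition puts a clique entirely inside one bag — forcing width ≥ 3. Therefore the treewidth is 3.

Treewidth 3.
One such decomposition:
Bags: B1 = {0, 1, 3, 4}  B2 = {0, 2, 3, 4}
Tree: B1–B2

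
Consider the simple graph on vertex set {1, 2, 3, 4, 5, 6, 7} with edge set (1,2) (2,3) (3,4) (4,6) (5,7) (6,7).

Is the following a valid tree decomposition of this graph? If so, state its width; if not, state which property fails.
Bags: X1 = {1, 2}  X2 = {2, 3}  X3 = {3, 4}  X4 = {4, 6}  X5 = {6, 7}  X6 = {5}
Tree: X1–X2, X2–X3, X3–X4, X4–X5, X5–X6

A tree decomposition must satisfy three properties: every vertex lies in some bag; for every edge, both endpoints lie together in some bag; and for every vertex, the bags containing it form a connected subtree. Here edge (7,5) lies in no bag, so the decomposition is invalid.

No — edge (7,5) lies in no bag.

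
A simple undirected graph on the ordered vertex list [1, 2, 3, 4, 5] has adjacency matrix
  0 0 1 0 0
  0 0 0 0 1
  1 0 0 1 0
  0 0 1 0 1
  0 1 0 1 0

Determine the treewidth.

1

A width-1 tree decomposition is:
Bags: B1 = {2, 5}  B2 = {4, 5}  B3 = {3, 4}  B4 = {1, 3}
Tree: B1–B2, B2–B3, B3–B4
Each bag holds 2 vertices, so the decomposition has width 1, which upper-bounds the treewidth. G has an edge, so its treewidth is at least 1. Combining the bounds, tw(G) = 1.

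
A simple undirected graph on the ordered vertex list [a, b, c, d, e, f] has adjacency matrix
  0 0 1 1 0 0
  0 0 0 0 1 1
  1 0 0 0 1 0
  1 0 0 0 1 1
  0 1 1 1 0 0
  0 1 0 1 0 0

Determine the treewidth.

2

A width-2 tree decomposition is:
Bags: B1 = {b, d, f}  B2 = {b, d, e}  B3 = {a, d, e}  B4 = {a, c, e}
Tree: B1–B2, B2–B3, B3–B4
Every bag has size at most 3, so the width is 3 − 1 = 2 and tw(G) ≤ 2. For the lower bound, G contains the cycle f–b–e–d–f, so G is not a forest; only forests have treewidth ≤ 1, hence tw(G) ≥ 2. Hence tw(G) = 2 exactly.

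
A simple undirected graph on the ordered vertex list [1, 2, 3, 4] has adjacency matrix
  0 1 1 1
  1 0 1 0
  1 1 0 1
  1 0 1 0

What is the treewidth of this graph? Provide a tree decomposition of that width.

Treewidth 2.
One optimal decomposition is:
Bags: B1 = {1, 3, 4}  B2 = {1, 2, 3}
Tree: B1–B2

The largest bag has 3 vertices, giving width 2; this decomposition certifies tw(G) ≤ 2. Conversely, {1, 2, 3} is a clique of size 3, and the vertices of any clique must share a bag in every tree decomposition; so some bag has ≥ 3 vertices and tw(G) ≥ 2. Hence tw(G) = 2 exactly.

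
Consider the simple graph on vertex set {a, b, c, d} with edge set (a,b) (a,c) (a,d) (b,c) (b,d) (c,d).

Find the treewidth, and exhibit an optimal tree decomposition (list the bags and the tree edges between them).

Treewidth 3.
One optimal decomposition is:
Bags: B1 = {a, b, c, d}
Tree: (single bag)

A single bag containing all 4 vertices is trivially a valid decomposition of width 3. Conversely, {a, b, c, d} is a clique of size 4, and the vertices of any clique must share a bag in every tree decomposition; so some bag has ≥ 4 vertices and tw(G) ≥ 3. Hence tw(G) = 3 exactly.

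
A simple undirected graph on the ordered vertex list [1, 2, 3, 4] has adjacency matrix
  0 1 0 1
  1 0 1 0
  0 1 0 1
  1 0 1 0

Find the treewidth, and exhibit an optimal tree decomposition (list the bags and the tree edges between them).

Treewidth 2.
One such decomposition:
Bags: B1 = {1, 3, 4}  B2 = {1, 2, 3}
Tree: B1–B2

Each bag holds 3 vertices, so the decomposition has width 2, which upper-bounds the treewidth. The edges 1–4–3–2–1 form a cycle, so G is not a tree and its treewidth is at least 2. The upper and lower bounds meet at 2, so that is the treewidth.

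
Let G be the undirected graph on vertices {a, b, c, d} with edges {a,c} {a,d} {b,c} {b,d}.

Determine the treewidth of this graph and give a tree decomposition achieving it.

Each bag holds 3 vertices, so the decomposition has width 2, which upper-bounds the treewidth. For the lower bound, G contains the cycle b–c–a–d–b, so G is not a forest; only forests have treewidth ≤ 1, hence tw(G) ≥ 2. The upper and lower bounds meet at 2, so that is the treewidth.

Treewidth 2.
One optimal decomposition is:
Bags: B1 = {a, b, c}  B2 = {a, b, d}
Tree: B1–B2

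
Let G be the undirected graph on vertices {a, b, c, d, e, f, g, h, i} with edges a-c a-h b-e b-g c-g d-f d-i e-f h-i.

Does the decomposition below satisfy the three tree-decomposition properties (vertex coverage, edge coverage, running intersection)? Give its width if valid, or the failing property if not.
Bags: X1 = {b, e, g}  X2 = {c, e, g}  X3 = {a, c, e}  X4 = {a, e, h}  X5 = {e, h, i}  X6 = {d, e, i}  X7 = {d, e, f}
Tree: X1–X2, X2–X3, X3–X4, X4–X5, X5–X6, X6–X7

Vertex coverage: the bags together contain {a, b, c, d, e, f, g, h, i}, the full vertex set. Edge coverage: each edge of G has both endpoints in at least one bag. Running intersection: for every vertex, the bags containing it form a connected subtree. All three properties hold, so this is a valid tree decomposition of width max|bag| − 1 = 2, and hence tw(G) ≤ 2.

Yes; width 2.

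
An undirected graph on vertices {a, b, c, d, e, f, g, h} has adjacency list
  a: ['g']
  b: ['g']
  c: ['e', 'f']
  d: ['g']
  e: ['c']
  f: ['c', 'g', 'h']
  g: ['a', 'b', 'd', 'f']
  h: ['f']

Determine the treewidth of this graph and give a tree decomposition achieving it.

Treewidth 1.
Bags: B1 = {c, f}  B2 = {f, g}  B3 = {c, e}  B4 = {f, h}  B5 = {b, g}  B6 = {a, g}  B7 = {d, g}
Tree: B1–B2, B1–B3, B1–B4, B2–B5, B2–B6, B5–B7

Each bag holds 2 vertices, so the decomposition has width 1, which upper-bounds the treewidth. Since G has at least one edge (e.g. f–c), it is not an edgeless graph, so tw(G) ≥ 1. Combining the bounds, tw(G) = 1.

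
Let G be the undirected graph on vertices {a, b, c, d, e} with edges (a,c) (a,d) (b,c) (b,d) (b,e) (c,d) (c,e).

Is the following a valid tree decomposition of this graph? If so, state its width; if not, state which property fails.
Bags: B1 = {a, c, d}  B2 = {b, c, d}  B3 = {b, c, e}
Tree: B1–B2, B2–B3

Vertex coverage: the bags together contain {a, b, c, d, e}, the full vertex set. Edge coverage: each edge of G has both endpoints in at least one bag. Running intersection: for every vertex, the bags containing it form a connected subtree. All three properties hold, so this is a valid tree decomposition of width max|bag| − 1 = 2, and hence tw(G) ≤ 2.

Yes; width 2.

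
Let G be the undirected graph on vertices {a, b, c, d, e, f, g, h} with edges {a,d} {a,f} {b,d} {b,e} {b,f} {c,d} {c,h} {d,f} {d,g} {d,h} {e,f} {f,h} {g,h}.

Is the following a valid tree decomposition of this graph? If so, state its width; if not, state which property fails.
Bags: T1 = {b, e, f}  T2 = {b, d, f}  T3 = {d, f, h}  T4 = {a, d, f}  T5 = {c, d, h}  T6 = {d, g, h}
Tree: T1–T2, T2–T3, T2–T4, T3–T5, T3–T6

Every vertex of G appears in some bag (union = {a, b, c, d, e, f, g, h}); every edge is covered by a bag; and for each vertex v the set of bags containing v is connected in the bag tree. The decomposition is therefore valid. The largest bag has 3 vertices, so the width is 2.

Yes; width 2.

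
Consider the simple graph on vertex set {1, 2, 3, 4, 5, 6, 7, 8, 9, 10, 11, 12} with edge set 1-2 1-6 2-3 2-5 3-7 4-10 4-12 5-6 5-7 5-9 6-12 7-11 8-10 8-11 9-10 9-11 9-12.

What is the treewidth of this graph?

A width-3 tree decomposition is:
Bags: B1 = {4, 8, 10, 12}  B2 = {8, 9, 10, 12}  B3 = {8, 9, 11, 12}  B4 = {6, 9, 11, 12}  B5 = {5, 6, 9, 11}  B6 = {5, 6, 7, 11}  B7 = {1, 5, 6, 7}  B8 = {1, 2, 5, 7}  B9 = {1, 2, 3, 7}
Tree: B1–B2, B2–B3, B3–B4, B4–B5, B5–B6, B6–B7, B7–B8, B8–B9
The largest bag has 4 vertices, giving width 3; this decomposition certifies tw(G) ≤ 3. For the lower bound: the 4 vertex sets {4,8,10}, {12}, {9}, {5,6,7,11} are disjoint, each induces a connected subgraph, and every pair is joined by at least one edge of G. Contracting each set to a single vertex therefore yields K_{4} as a minor, and since treewidth is minor-monotone, tw(G) ≥ tw(K_{4}) = 3. The upper and lower bounds meet at 3, so that is the treewidth.

3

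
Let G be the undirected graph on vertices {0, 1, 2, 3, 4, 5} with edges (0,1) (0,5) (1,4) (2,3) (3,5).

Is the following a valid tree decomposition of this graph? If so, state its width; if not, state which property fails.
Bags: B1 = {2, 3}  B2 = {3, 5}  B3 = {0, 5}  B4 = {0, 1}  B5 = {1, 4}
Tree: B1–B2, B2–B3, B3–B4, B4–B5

Yes; width 1.

Every vertex of G appears in some bag (union = {0, 1, 2, 3, 4, 5}); every edge is covered by a bag; and for each vertex v the set of bags containing v is connected in the bag tree. The decomposition is therefore valid. The largest bag has 2 vertices, so the width is 1.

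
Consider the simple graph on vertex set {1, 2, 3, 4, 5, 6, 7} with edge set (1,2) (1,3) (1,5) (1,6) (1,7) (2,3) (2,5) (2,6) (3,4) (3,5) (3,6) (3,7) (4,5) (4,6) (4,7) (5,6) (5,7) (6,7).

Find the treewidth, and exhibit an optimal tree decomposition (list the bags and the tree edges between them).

Treewidth 4.
One such decomposition:
Bags: B1 = {1, 3, 5, 6, 7}  B2 = {3, 4, 5, 6, 7}  B3 = {1, 2, 3, 5, 6}
Tree: B1–B2, B1–B3

Each bag holds 5 vertices, so the decomposition has width 4, which upper-bounds the treewidth. On the other hand G contains the 5-clique {1, 2, 3, 5, 6}. A clique must lie in a single bag of any decomposition, so no decomposition can have width below 4. Therefore the treewidth is 4.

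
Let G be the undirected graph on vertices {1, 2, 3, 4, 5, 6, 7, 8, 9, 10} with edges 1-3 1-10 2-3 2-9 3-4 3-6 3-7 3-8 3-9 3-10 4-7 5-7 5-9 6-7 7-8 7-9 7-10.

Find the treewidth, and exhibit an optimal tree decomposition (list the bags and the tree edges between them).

Treewidth 2.
One optimal decomposition is:
Bags: B1 = {3, 7, 9}  B2 = {3, 7, 8}  B3 = {5, 7, 9}  B4 = {3, 7, 10}  B5 = {1, 3, 10}  B6 = {3, 4, 7}  B7 = {2, 3, 9}  B8 = {3, 6, 7}
Tree: B1–B2, B1–B3, B1–B4, B4–B5, B4–B6, B1–B7, B2–B8

Each bag holds 3 vertices, so the decomposition has width 2, which upper-bounds the treewidth. On the other hand G contains the 3-clique {1, 3, 10}. A clique must lie in a single bag of any decomposition, so no decomposition can have width below 2. The upper and lower bounds meet at 2, so that is the treewidth.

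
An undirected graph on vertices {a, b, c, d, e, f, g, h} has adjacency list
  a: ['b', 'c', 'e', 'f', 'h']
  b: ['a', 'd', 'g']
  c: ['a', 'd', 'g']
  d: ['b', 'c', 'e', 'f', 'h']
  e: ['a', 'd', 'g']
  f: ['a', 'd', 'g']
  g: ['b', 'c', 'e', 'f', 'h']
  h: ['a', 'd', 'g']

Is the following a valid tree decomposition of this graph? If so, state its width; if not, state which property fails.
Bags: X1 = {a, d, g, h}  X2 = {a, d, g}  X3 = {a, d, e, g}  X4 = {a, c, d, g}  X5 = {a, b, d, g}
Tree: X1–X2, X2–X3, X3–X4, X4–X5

A tree decomposition must satisfy three properties: every vertex lies in some bag; for every edge, both endpoints lie together in some bag; and for every vertex, the bags containing it form a connected subtree. Here vertex f appears in no bag, so the decomposition is invalid.

No — vertex f appears in no bag.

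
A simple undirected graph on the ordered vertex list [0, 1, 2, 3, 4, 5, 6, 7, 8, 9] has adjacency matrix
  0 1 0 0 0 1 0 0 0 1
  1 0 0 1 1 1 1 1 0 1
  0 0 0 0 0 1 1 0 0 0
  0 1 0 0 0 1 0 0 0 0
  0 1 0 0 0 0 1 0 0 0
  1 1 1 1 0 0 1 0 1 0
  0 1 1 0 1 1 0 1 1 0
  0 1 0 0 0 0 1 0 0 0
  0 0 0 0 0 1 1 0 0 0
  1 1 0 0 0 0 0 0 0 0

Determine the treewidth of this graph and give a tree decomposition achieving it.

Every bag has size at most 3, so the width is 3 − 1 = 2 and tw(G) ≤ 2. Conversely, {5, 6, 8} is a clique of size 3, and the vertices of any clique must share a bag in every tree decomposition; so some bag has ≥ 3 vertices and tw(G) ≥ 2. Combining the bounds, tw(G) = 2.

Treewidth 2.
One such decomposition:
Bags: B1 = {1, 5, 6}  B2 = {0, 1, 5}  B3 = {0, 1, 9}  B4 = {5, 6, 8}  B5 = {1, 4, 6}  B6 = {1, 3, 5}  B7 = {2, 5, 6}  B8 = {1, 6, 7}
Tree: B1–B2, B2–B3, B1–B4, B1–B5, B2–B6, B4–B7, B5–B8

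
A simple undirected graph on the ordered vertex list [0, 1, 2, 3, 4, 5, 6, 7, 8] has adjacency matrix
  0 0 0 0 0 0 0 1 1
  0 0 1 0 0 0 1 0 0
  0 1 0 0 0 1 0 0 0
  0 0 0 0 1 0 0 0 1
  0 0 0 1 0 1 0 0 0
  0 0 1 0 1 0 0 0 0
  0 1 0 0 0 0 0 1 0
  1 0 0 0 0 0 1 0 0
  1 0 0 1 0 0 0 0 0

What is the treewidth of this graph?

A width-2 tree decomposition is:
Bags: B1 = {0, 7, 8}  B2 = {3, 7, 8}  B3 = {3, 4, 7}  B4 = {4, 5, 7}  B5 = {2, 5, 7}  B6 = {1, 2, 7}  B7 = {1, 6, 7}
Tree: B1–B2, B2–B3, B3–B4, B4–B5, B5–B6, B6–B7
Each bag holds 3 vertices, so the decomposition has width 2, which upper-bounds the treewidth. Since 7–0–8–3–4–5–2–1–6–7 is a cycle in G, G is not acyclic. Forests are exactly the graphs of treewidth ≤ 1, so tw(G) ≥ 2. The upper and lower bounds meet at 2, so that is the treewidth.

2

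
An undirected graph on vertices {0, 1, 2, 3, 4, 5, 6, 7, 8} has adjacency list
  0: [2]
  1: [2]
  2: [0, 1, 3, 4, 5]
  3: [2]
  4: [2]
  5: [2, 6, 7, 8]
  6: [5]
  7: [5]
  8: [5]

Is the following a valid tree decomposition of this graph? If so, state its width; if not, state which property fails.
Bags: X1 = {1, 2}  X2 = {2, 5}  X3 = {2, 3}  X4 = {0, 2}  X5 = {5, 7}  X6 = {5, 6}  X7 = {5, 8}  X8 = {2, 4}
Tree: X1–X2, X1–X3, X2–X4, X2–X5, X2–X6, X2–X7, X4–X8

Checking the three conditions: (i) the bags cover all of {0, 1, 2, 3, 4, 5, 6, 7, 8}; (ii) for each edge, some bag contains both endpoints; (iii) the bags containing any fixed vertex form a subtree. All hold, so the decomposition is valid with width 2 − 1 = 1.

Yes; width 1.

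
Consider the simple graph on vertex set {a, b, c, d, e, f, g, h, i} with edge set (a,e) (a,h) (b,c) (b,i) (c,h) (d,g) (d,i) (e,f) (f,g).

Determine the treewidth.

2

A width-2 tree decomposition is:
Bags: B1 = {e, f, g}  B2 = {d, e, g}  B3 = {d, e, i}  B4 = {b, e, i}  B5 = {b, c, e}  B6 = {c, e, h}  B7 = {a, e, h}
Tree: B1–B2, B2–B3, B3–B4, B4–B5, B5–B6, B6–B7
Every bag has size at most 3, so the width is 3 − 1 = 2 and tw(G) ≤ 2. The edges e–f–g–d–i–b–c–h–a–e form a cycle, so G is not a tree and its treewidth is at least 2. Hence tw(G) = 2 exactly.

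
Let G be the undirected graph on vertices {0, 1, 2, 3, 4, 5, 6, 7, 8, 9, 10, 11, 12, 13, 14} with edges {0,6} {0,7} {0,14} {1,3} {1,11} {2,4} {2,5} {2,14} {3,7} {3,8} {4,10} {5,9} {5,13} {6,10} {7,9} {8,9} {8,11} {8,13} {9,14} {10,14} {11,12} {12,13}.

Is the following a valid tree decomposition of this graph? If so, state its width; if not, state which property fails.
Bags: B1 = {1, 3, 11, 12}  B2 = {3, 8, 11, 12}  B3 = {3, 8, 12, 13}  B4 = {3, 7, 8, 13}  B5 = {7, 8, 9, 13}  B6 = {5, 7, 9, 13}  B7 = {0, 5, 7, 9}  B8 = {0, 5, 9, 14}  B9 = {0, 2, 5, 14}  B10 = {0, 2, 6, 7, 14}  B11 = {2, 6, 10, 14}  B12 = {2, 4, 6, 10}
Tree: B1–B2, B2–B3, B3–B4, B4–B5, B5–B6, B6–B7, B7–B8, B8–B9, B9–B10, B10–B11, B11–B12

A tree decomposition must satisfy three properties: every vertex lies in some bag; for every edge, both endpoints lie together in some bag; and for every vertex, the bags containing it form a connected subtree. Here bags containing vertex 7 are not connected in the tree, so the decomposition is invalid.

No — bags containing vertex 7 are not connected in the tree.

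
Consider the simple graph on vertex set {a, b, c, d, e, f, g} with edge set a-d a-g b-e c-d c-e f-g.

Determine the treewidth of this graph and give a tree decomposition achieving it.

Treewidth 1.
One optimal decomposition is:
Bags: B1 = {f, g}  B2 = {a, g}  B3 = {a, d}  B4 = {c, d}  B5 = {c, e}  B6 = {b, e}
Tree: B1–B2, B2–B3, B3–B4, B4–B5, B5–B6

Each bag holds 2 vertices, so the decomposition has width 1, which upper-bounds the treewidth. Since G has at least one edge (e.g. f–g), it is not an edgeless graph, so tw(G) ≥ 1. Therefore the treewidth is 1.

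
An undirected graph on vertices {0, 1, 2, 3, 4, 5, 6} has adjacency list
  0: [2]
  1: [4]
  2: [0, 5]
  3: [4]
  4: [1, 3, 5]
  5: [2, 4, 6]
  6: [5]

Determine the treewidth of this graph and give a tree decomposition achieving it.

Treewidth 1.
Bags: B1 = {4, 5}  B2 = {2, 5}  B3 = {5, 6}  B4 = {1, 4}  B5 = {3, 4}  B6 = {0, 2}
Tree: B1–B2, B2–B3, B1–B4, B1–B5, B2–B6

The largest bag has 2 vertices, giving width 1; this decomposition certifies tw(G) ≤ 1. Since G has at least one edge (e.g. 5–4), it is not an edgeless graph, so tw(G) ≥ 1. Therefore the treewidth is 1.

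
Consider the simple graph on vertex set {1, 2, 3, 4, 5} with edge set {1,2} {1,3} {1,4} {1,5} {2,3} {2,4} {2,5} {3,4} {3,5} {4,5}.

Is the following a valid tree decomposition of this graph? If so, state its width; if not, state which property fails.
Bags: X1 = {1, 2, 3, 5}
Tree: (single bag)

No — vertex 4 appears in no bag.

A tree decomposition must satisfy three properties: every vertex lies in some bag; for every edge, both endpoints lie together in some bag; and for every vertex, the bags containing it form a connected subtree. Here vertex 4 appears in no bag, so the decomposition is invalid.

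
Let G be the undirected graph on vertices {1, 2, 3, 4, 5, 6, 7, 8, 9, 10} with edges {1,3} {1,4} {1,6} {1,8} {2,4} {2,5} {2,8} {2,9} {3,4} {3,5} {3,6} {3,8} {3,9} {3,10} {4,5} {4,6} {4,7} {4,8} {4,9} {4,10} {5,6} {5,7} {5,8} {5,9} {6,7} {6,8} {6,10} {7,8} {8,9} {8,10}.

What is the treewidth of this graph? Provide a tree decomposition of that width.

Treewidth 4.
One such decomposition:
Bags: B1 = {3, 4, 5, 6, 8}  B2 = {3, 4, 6, 8, 10}  B3 = {3, 4, 5, 8, 9}  B4 = {1, 3, 4, 6, 8}  B5 = {2, 4, 5, 8, 9}  B6 = {4, 5, 6, 7, 8}
Tree: B1–B2, B1–B3, B1–B4, B3–B5, B1–B6

Each bag holds 5 vertices, so the decomposition has width 4, which upper-bounds the treewidth. On the other hand G contains the 5-clique {2, 4, 5, 8, 9}. A clique must lie in a single bag of any decomposition, so no decomposition can have width below 4. Combining the bounds, tw(G) = 4.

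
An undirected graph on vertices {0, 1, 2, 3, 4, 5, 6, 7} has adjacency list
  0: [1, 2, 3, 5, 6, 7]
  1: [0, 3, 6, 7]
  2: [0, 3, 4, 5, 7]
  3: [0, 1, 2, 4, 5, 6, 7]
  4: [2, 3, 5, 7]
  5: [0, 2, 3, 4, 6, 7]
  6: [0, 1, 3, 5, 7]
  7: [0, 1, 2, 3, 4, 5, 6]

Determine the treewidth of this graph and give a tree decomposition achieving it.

Treewidth 4.
Bags: B1 = {0, 1, 3, 6, 7}  B2 = {0, 3, 5, 6, 7}  B3 = {0, 2, 3, 5, 7}  B4 = {2, 3, 4, 5, 7}
Tree: B1–B2, B2–B3, B3–B4

Every bag has size at most 5, so the width is 5 − 1 = 4 and tw(G) ≤ 4. On the other hand G contains the 5-clique {0, 1, 3, 6, 7}. A clique must lie in a single bag of any decomposition, so no decomposition can have width below 4. The upper and lower bounds meet at 4, so that is the treewidth.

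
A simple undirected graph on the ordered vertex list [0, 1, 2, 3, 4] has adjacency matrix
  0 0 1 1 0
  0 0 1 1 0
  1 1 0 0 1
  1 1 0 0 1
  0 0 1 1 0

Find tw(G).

2

A width-2 tree decomposition is:
Bags: B1 = {0, 2, 3}  B2 = {2, 3, 4}  B3 = {1, 2, 3}
Tree: B1–B2, B2–B3
Every bag has size at most 3, so the width is 3 − 1 = 2 and tw(G) ≤ 2. Since 0–3–4–2–0 is a cycle in G, G is not acyclic. Forests are exactly the graphs of treewidth ≤ 1, so tw(G) ≥ 2. Hence tw(G) = 2 exactly.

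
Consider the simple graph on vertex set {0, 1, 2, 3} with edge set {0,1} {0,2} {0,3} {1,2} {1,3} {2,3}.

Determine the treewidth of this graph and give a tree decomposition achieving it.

Treewidth 3.
One such decomposition:
Bags: B1 = {0, 1, 2, 3}
Tree: (single bag)

With just one bag of size 4, the width is 4 − 1 = 3, so tw(G) ≤ 3. Conversely, {0, 1, 2, 3} is a clique of size 4, and the vertices of any clique must share a bag in every tree decomposition; so some bag has ≥ 4 vertices and tw(G) ≥ 3. Combining the bounds, tw(G) = 3.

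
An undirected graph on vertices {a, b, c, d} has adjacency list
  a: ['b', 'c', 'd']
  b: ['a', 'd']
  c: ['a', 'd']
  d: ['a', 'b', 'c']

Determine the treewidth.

A width-2 tree decomposition is:
Bags: B1 = {a, c, d}  B2 = {a, b, d}
Tree: B1–B2
Each bag holds 3 vertices, so the decomposition has width 2, which upper-bounds the treewidth. On the other hand G contains the 3-clique {a, c, d}. A clique must lie in a single bag of any decomposition, so no decomposition can have width below 2. Combining the bounds, tw(G) = 2.

2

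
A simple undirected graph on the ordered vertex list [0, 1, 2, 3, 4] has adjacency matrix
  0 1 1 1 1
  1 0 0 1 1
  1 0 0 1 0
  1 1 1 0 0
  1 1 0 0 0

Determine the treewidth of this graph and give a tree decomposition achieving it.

Treewidth 2.
One such decomposition:
Bags: B1 = {0, 1, 4}  B2 = {0, 1, 3}  B3 = {0, 2, 3}
Tree: B1–B2, B2–B3

The largest bag has 3 vertices, giving width 2; this decomposition certifies tw(G) ≤ 2. On the other hand G contains the 3-clique {0, 1, 3}. A clique must lie in a single bag of any decomposition, so no decomposition can have width below 2. The upper and lower bounds meet at 2, so that is the treewidth.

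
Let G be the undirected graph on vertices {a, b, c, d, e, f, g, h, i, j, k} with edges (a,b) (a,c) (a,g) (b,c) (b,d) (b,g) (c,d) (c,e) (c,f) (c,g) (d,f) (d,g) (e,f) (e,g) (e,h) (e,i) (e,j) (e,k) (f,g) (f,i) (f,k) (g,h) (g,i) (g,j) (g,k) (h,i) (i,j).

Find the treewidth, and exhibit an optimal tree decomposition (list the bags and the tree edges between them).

The largest bag has 4 vertices, giving width 3; this decomposition certifies tw(G) ≤ 3. Conversely, {c, d, f, g} is a clique of size 4, and the vertices of any clique must share a bag in every tree decomposition; so some bag has ≥ 4 vertices and tw(G) ≥ 3. Therefore the treewidth is 3.

Treewidth 3.
One optimal decomposition is:
Bags: B1 = {c, d, f, g}  B2 = {c, e, f, g}  B3 = {e, f, g, i}  B4 = {e, f, g, k}  B5 = {e, g, i, j}  B6 = {e, g, h, i}  B7 = {b, c, d, g}  B8 = {a, b, c, g}
Tree: B1–B2, B2–B3, B3–B4, B3–B5, B5–B6, B1–B7, B7–B8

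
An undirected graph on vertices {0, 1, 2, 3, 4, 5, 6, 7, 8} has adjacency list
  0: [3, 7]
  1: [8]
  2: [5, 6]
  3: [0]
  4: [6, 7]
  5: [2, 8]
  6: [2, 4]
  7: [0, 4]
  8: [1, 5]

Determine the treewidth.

A width-1 tree decomposition is:
Bags: B1 = {0, 3}  B2 = {0, 7}  B3 = {4, 7}  B4 = {4, 6}  B5 = {2, 6}  B6 = {2, 5}  B7 = {5, 8}  B8 = {1, 8}
Tree: B1–B2, B2–B3, B3–B4, B4–B5, B5–B6, B6–B7, B7–B8
The largest bag has 2 vertices, giving width 1; this decomposition certifies tw(G) ≤ 1. Any graph with an edge has treewidth ≥ 1, and G has the edge 3–0. The upper and lower bounds meet at 1, so that is the treewidth.

1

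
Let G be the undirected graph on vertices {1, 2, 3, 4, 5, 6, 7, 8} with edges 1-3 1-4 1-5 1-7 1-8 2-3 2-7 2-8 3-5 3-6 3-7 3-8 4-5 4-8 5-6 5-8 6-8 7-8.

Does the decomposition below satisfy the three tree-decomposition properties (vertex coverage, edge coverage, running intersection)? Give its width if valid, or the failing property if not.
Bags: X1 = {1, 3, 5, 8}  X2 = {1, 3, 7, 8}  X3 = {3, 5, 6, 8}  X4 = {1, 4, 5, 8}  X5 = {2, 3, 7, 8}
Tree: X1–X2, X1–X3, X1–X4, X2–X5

Yes; width 3.

Every vertex of G appears in some bag (union = {1, 2, 3, 4, 5, 6, 7, 8}); every edge is covered by a bag; and for each vertex v the set of bags containing v is connected in the bag tree. The decomposition is therefore valid. The largest bag has 4 vertices, so the width is 3.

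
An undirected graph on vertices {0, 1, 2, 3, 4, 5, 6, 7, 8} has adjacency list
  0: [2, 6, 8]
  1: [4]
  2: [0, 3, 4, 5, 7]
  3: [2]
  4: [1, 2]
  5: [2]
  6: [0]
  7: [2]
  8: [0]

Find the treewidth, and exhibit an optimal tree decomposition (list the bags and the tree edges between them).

Each bag holds 2 vertices, so the decomposition has width 1, which upper-bounds the treewidth. Since G has at least one edge (e.g. 2–4), it is not an edgeless graph, so tw(G) ≥ 1. Hence tw(G) = 1 exactly.

Treewidth 1.
Bags: B1 = {2, 4}  B2 = {0, 2}  B3 = {2, 5}  B4 = {0, 8}  B5 = {2, 3}  B6 = {2, 7}  B7 = {1, 4}  B8 = {0, 6}
Tree: B1–B2, B2–B3, B2–B4, B2–B5, B3–B6, B1–B7, B2–B8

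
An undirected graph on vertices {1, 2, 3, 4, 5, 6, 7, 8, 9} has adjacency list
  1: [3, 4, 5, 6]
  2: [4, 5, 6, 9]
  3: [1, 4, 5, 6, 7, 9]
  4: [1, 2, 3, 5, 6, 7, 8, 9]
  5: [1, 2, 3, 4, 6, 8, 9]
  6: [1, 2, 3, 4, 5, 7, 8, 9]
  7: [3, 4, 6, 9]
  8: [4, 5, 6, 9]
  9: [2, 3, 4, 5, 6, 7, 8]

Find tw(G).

A width-4 tree decomposition is:
Bags: B1 = {4, 5, 6, 8, 9}  B2 = {3, 4, 5, 6, 9}  B3 = {2, 4, 5, 6, 9}  B4 = {3, 4, 6, 7, 9}  B5 = {1, 3, 4, 5, 6}
Tree: B1–B2, B2–B3, B2–B4, B2–B5
Every bag has size at most 5, so the width is 5 − 1 = 4 and tw(G) ≤ 4. For the lower bound, the 5 vertices {1, 3, 4, 5, 6} are pairwise adjacent, and any tree decomposition puts a clique entirely inside one bag — forcing width ≥ 4. Hence tw(G) = 4 exactly.

4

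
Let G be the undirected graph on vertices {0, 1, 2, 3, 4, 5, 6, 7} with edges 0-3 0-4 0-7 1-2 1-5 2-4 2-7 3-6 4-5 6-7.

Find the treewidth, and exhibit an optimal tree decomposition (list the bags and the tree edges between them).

Every bag has size at most 3, so the width is 3 − 1 = 2 and tw(G) ≤ 2. The edges 1–5–4–2–1 form a cycle, so G is not a tree and its treewidth is at least 2. Hence tw(G) = 2 exactly.

Treewidth 2.
One such decomposition:
Bags: B1 = {1, 2, 5}  B2 = {2, 4, 5}  B3 = {2, 4, 7}  B4 = {0, 4, 7}  B5 = {0, 6, 7}  B6 = {0, 3, 6}
Tree: B1–B2, B2–B3, B3–B4, B4–B5, B5–B6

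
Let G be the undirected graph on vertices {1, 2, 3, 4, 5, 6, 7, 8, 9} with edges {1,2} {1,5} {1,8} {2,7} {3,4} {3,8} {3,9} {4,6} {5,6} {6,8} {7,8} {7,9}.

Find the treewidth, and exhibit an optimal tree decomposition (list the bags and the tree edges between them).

Every bag has size at most 4, so the width is 4 − 1 = 3 and tw(G) ≤ 3. For the lower bound: the 4 vertex sets {3,4,9}, {6}, {8}, {1,2,5,7} are disjoint, each induces a connected subgraph, and every pair is joined by at least one edge of G. Contracting each set to a single vertex therefore yields K_{4} as a minor, and since treewidth is minor-monotone, tw(G) ≥ tw(K_{4}) = 3. Therefore the treewidth is 3.

Treewidth 3.
Bags: B1 = {3, 4, 6, 9}  B2 = {3, 6, 8, 9}  B3 = {6, 7, 8, 9}  B4 = {5, 6, 7, 8}  B5 = {1, 5, 7, 8}  B6 = {1, 2, 5, 7}
Tree: B1–B2, B2–B3, B3–B4, B4–B5, B5–B6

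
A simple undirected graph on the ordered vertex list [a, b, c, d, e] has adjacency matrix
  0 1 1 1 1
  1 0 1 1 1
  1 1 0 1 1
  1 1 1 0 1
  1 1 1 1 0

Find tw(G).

4

A width-4 tree decomposition is:
Bags: B1 = {a, b, c, d, e}
Tree: (single bag)
With just one bag of size 5, the width is 5 − 1 = 4, so tw(G) ≤ 4. On the other hand G contains the 5-clique {a, b, c, d, e}. A clique must lie in a single bag of any decomposition, so no decomposition can have width below 4. Therefore the treewidth is 4.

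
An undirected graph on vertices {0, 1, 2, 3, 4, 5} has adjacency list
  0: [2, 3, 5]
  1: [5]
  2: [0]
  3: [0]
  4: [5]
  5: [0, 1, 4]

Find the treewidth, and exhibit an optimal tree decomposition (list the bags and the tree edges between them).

Each bag holds 2 vertices, so the decomposition has width 1, which upper-bounds the treewidth. G has an edge, so its treewidth is at least 1. Combining the bounds, tw(G) = 1.

Treewidth 1.
One optimal decomposition is:
Bags: B1 = {0, 5}  B2 = {4, 5}  B3 = {0, 3}  B4 = {0, 2}  B5 = {1, 5}
Tree: B1–B2, B1–B3, B3–B4, B1–B5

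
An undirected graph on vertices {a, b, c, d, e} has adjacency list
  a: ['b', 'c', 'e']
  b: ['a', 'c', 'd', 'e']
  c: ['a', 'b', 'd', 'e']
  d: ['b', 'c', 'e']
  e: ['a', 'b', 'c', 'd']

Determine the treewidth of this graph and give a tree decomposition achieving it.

Every bag has size at most 4, so the width is 4 − 1 = 3 and tw(G) ≤ 3. Conversely, {b, c, d, e} is a clique of size 4, and the vertices of any clique must share a bag in every tree decomposition; so some bag has ≥ 4 vertices and tw(G) ≥ 3. Therefore the treewidth is 3.

Treewidth 3.
One optimal decomposition is:
Bags: B1 = {b, c, d, e}  B2 = {a, b, c, e}
Tree: B1–B2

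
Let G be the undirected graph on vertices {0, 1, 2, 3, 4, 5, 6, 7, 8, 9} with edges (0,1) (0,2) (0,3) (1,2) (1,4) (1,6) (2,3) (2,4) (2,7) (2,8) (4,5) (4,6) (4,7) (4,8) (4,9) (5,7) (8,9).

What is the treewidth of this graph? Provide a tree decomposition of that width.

Every bag has size at most 3, so the width is 3 − 1 = 2 and tw(G) ≤ 2. On the other hand G contains the 3-clique {0, 1, 2}. A clique must lie in a single bag of any decomposition, so no decomposition can have width below 2. The upper and lower bounds meet at 2, so that is the treewidth.

Treewidth 2.
One such decomposition:
Bags: B1 = {2, 4, 8}  B2 = {4, 8, 9}  B3 = {1, 2, 4}  B4 = {0, 1, 2}  B5 = {0, 2, 3}  B6 = {2, 4, 7}  B7 = {4, 5, 7}  B8 = {1, 4, 6}
Tree: B1–B2, B1–B3, B3–B4, B4–B5, B3–B6, B6–B7, B3–B8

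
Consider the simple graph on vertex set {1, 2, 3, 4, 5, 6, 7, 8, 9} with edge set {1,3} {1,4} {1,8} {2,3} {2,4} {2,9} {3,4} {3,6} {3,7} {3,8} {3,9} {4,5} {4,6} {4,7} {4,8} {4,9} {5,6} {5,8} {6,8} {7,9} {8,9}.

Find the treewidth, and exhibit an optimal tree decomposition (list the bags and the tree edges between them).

Treewidth 3.
Bags: B1 = {3, 4, 6, 8}  B2 = {1, 3, 4, 8}  B3 = {3, 4, 8, 9}  B4 = {4, 5, 6, 8}  B5 = {2, 3, 4, 9}  B6 = {3, 4, 7, 9}
Tree: B1–B2, B1–B3, B1–B4, B3–B5, B3–B6

The largest bag has 4 vertices, giving width 3; this decomposition certifies tw(G) ≤ 3. On the other hand G contains the 4-clique {1, 3, 4, 8}. A clique must lie in a single bag of any decomposition, so no decomposition can have width below 3. Therefore the treewidth is 3.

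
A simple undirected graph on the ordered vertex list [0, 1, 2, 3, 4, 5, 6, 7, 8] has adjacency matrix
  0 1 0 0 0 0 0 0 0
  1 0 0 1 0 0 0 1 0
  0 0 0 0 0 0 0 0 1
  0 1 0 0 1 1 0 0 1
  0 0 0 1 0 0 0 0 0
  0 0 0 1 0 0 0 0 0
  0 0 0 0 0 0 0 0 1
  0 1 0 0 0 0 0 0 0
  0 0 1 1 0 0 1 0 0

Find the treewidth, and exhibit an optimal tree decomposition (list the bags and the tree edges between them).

Treewidth 1.
Bags: B1 = {3, 4}  B2 = {3, 8}  B3 = {1, 3}  B4 = {0, 1}  B5 = {6, 8}  B6 = {1, 7}  B7 = {3, 5}  B8 = {2, 8}
Tree: B1–B2, B2–B3, B3–B4, B2–B5, B3–B6, B3–B7, B5–B8

Every bag has size at most 2, so the width is 2 − 1 = 1 and tw(G) ≤ 1. G has an edge, so its treewidth is at least 1. Combining the bounds, tw(G) = 1.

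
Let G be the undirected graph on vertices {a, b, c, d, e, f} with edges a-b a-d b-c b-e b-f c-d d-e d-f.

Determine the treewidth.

2

A width-2 tree decomposition is:
Bags: B1 = {b, c, d}  B2 = {b, d, f}  B3 = {a, b, d}  B4 = {b, d, e}
Tree: B1–B2, B2–B3, B3–B4
Each bag holds 3 vertices, so the decomposition has width 2, which upper-bounds the treewidth. For the lower bound, G contains the cycle c–d–f–b–c, so G is not a forest; only forests have treewidth ≤ 1, hence tw(G) ≥ 2. The upper and lower bounds meet at 2, so that is the treewidth.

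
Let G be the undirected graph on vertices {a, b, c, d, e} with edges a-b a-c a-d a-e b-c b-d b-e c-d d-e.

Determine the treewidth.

3

A width-3 tree decomposition is:
Bags: B1 = {a, b, d, e}  B2 = {a, b, c, d}
Tree: B1–B2
The largest bag has 4 vertices, giving width 3; this decomposition certifies tw(G) ≤ 3. For the lower bound, the 4 vertices {a, b, d, e} are pairwise adjacent, and any tree decomposition puts a clique entirely inside one bag — forcing width ≥ 3. The upper and lower bounds meet at 3, so that is the treewidth.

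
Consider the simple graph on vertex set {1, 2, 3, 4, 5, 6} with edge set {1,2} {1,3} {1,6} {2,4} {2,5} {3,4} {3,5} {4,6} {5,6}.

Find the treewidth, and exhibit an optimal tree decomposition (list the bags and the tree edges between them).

Treewidth 3.
Bags: B1 = {1, 2, 3, 6}  B2 = {2, 3, 4, 6}  B3 = {2, 3, 5, 6}
Tree: B1–B2, B2–B3

The largest bag has 4 vertices, giving width 3; this decomposition certifies tw(G) ≤ 3. For the lower bound: the 4 vertex sets {1,6}, {3,4}, {2}, {5} are disjoint, each induces a connected subgraph, and every pair is joined by at least one edge of G. Contracting each set to a single vertex therefore yields K_{4} as a minor, and since treewidth is minor-monotone, tw(G) ≥ tw(K_{4}) = 3. Combining the bounds, tw(G) = 3.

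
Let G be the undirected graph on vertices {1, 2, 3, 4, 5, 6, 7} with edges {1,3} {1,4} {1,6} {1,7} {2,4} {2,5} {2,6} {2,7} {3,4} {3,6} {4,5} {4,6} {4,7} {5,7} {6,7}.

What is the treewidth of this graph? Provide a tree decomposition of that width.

Treewidth 3.
One such decomposition:
Bags: B1 = {1, 4, 6, 7}  B2 = {2, 4, 6, 7}  B3 = {1, 3, 4, 6}  B4 = {2, 4, 5, 7}
Tree: B1–B2, B1–B3, B2–B4

The largest bag has 4 vertices, giving width 3; this decomposition certifies tw(G) ≤ 3. On the other hand G contains the 4-clique {2, 4, 5, 7}. A clique must lie in a single bag of any decomposition, so no decomposition can have width below 3. Therefore the treewidth is 3.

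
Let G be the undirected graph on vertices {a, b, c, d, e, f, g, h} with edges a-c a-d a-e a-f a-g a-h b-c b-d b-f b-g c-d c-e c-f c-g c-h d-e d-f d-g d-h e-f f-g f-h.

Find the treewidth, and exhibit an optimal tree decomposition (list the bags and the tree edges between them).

Every bag has size at most 5, so the width is 5 − 1 = 4 and tw(G) ≤ 4. Conversely, {a, c, d, f, g} is a clique of size 5, and the vertices of any clique must share a bag in every tree decomposition; so some bag has ≥ 5 vertices and tw(G) ≥ 4. Combining the bounds, tw(G) = 4.

Treewidth 4.
One optimal decomposition is:
Bags: B1 = {a, c, d, e, f}  B2 = {a, c, d, f, g}  B3 = {a, c, d, f, h}  B4 = {b, c, d, f, g}
Tree: B1–B2, B2–B3, B2–B4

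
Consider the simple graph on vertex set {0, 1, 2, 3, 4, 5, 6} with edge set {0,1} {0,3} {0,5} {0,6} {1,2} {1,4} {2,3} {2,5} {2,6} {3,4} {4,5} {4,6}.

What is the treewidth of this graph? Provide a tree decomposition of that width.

Each bag holds 4 vertices, so the decomposition has width 3, which upper-bounds the treewidth. For the lower bound: the 4 vertex sets {0,1}, {4,5}, {2}, {3} are disjoint, each induces a connected subgraph, and every pair is joined by at least one edge of G. Contracting each set to a single vertex therefore yields K_{4} as a minor, and since treewidth is minor-monotone, tw(G) ≥ tw(K_{4}) = 3. Combining the bounds, tw(G) = 3.

Treewidth 3.
One optimal decomposition is:
Bags: B1 = {0, 1, 2, 4}  B2 = {0, 2, 4, 5}  B3 = {0, 2, 3, 4}  B4 = {0, 2, 4, 6}
Tree: B1–B2, B2–B3, B3–B4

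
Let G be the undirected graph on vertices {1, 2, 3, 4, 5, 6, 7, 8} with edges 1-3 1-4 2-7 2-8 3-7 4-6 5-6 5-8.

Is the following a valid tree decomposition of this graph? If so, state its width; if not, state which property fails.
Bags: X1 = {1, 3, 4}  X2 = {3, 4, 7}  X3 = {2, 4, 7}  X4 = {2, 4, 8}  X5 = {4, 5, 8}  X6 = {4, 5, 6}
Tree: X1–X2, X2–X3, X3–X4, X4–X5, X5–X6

Every vertex of G appears in some bag (union = {1, 2, 3, 4, 5, 6, 7, 8}); every edge is covered by a bag; and for each vertex v the set of bags containing v is connected in the bag tree. The decomposition is therefore valid. The largest bag has 3 vertices, so the width is 2.

Yes; width 2.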